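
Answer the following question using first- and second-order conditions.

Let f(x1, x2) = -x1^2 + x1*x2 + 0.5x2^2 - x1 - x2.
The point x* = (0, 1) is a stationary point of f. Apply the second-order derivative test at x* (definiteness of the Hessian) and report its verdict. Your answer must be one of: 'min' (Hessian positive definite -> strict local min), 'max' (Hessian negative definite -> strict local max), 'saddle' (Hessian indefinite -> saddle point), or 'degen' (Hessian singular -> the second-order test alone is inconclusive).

Compute the Hessian H = grad^2 f:
  H = [[-2, 1], [1, 1]]
Verify stationarity: grad f(x*) = H x* + g = (0, 0).
Eigenvalues of H: -2.3028, 1.3028.
Eigenvalues have mixed signs, so H is indefinite -> x* is a saddle point.

saddle


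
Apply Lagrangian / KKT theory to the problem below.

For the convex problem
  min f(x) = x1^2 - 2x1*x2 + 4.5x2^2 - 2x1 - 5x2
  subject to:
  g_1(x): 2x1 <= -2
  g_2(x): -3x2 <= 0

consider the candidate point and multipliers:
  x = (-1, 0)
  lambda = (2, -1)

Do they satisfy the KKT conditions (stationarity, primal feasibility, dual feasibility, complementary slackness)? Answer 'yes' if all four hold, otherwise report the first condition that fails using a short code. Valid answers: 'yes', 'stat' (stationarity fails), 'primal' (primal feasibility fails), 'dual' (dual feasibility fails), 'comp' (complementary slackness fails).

Gradient of f: grad f(x) = Q x + c = (-4, -3)
Constraint values g_i(x) = a_i^T x - b_i:
  g_1((-1, 0)) = 0
  g_2((-1, 0)) = 0
Stationarity residual: grad f(x) + sum_i lambda_i a_i = (0, 0)
  -> stationarity OK
Primal feasibility (all g_i <= 0): OK
Dual feasibility (all lambda_i >= 0): FAILS
Complementary slackness (lambda_i * g_i(x) = 0 for all i): OK

Verdict: the first failing condition is dual_feasibility -> dual.

dual


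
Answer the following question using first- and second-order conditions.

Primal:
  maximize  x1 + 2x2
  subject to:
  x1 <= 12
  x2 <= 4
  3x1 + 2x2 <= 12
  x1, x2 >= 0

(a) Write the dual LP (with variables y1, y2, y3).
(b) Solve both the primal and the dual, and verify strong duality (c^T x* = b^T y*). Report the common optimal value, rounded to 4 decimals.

The standard primal-dual pair for 'max c^T x s.t. A x <= b, x >= 0' is:
  Dual:  min b^T y  s.t.  A^T y >= c,  y >= 0.

So the dual LP is:
  minimize  12y1 + 4y2 + 12y3
  subject to:
    y1 + 3y3 >= 1
    y2 + 2y3 >= 2
    y1, y2, y3 >= 0

Solving the primal: x* = (1.3333, 4).
  primal value c^T x* = 9.3333.
Solving the dual: y* = (0, 1.3333, 0.3333).
  dual value b^T y* = 9.3333.
Strong duality: c^T x* = b^T y*. Confirmed.

9.3333


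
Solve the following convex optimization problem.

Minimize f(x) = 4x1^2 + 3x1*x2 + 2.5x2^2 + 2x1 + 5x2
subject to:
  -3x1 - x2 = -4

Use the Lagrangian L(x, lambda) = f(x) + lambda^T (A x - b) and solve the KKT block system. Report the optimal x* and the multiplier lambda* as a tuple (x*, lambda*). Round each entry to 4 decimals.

Form the Lagrangian:
  L(x, lambda) = (1/2) x^T Q x + c^T x + lambda^T (A x - b)
Stationarity (grad_x L = 0): Q x + c + A^T lambda = 0.
Primal feasibility: A x = b.

This gives the KKT block system:
  [ Q   A^T ] [ x     ]   [-c ]
  [ A    0  ] [ lambda ] = [ b ]

Solving the linear system:
  x*      = (1.7429, -1.2286)
  lambda* = (4.0857)
  f(x*)   = 6.8429

x* = (1.7429, -1.2286), lambda* = (4.0857)


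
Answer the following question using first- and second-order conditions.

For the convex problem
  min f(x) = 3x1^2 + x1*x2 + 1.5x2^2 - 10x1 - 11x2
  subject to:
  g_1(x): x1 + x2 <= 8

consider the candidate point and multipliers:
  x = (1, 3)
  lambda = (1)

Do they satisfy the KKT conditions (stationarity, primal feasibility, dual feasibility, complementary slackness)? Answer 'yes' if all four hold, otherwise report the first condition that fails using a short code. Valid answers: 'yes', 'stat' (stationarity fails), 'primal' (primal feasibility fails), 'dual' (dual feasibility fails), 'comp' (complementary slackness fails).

Gradient of f: grad f(x) = Q x + c = (-1, -1)
Constraint values g_i(x) = a_i^T x - b_i:
  g_1((1, 3)) = -4
Stationarity residual: grad f(x) + sum_i lambda_i a_i = (0, 0)
  -> stationarity OK
Primal feasibility (all g_i <= 0): OK
Dual feasibility (all lambda_i >= 0): OK
Complementary slackness (lambda_i * g_i(x) = 0 for all i): FAILS

Verdict: the first failing condition is complementary_slackness -> comp.

comp


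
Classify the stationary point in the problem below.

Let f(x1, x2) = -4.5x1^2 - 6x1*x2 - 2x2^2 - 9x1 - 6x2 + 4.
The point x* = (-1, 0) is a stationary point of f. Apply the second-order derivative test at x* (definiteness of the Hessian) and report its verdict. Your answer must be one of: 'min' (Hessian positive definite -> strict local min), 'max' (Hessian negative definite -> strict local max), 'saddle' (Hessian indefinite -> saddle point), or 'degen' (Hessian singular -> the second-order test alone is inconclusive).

Compute the Hessian H = grad^2 f:
  H = [[-9, -6], [-6, -4]]
Verify stationarity: grad f(x*) = H x* + g = (0, 0).
Eigenvalues of H: -13, 0.
H has a zero eigenvalue (singular; negative semidefinite but not definite), so H is neither positive definite, negative definite, nor indefinite. The second-order test alone is inconclusive -> degen.
(Indeed, f is constant along the null direction of H through x*, so x* is not a strict local extremum.)

degen


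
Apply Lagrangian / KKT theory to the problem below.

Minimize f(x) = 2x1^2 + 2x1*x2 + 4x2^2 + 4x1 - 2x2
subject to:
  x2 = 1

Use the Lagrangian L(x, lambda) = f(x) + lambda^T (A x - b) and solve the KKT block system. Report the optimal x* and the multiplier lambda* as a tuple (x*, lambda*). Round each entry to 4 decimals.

Form the Lagrangian:
  L(x, lambda) = (1/2) x^T Q x + c^T x + lambda^T (A x - b)
Stationarity (grad_x L = 0): Q x + c + A^T lambda = 0.
Primal feasibility: A x = b.

This gives the KKT block system:
  [ Q   A^T ] [ x     ]   [-c ]
  [ A    0  ] [ lambda ] = [ b ]

Solving the linear system:
  x*      = (-1.5, 1)
  lambda* = (-3)
  f(x*)   = -2.5

x* = (-1.5, 1), lambda* = (-3)


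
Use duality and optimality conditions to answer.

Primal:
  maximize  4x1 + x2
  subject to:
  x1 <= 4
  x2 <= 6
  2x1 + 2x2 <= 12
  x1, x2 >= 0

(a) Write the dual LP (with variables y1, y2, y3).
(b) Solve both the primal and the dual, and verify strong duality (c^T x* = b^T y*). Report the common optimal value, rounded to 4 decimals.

The standard primal-dual pair for 'max c^T x s.t. A x <= b, x >= 0' is:
  Dual:  min b^T y  s.t.  A^T y >= c,  y >= 0.

So the dual LP is:
  minimize  4y1 + 6y2 + 12y3
  subject to:
    y1 + 2y3 >= 4
    y2 + 2y3 >= 1
    y1, y2, y3 >= 0

Solving the primal: x* = (4, 2).
  primal value c^T x* = 18.
Solving the dual: y* = (3, 0, 0.5).
  dual value b^T y* = 18.
Strong duality: c^T x* = b^T y*. Confirmed.

18


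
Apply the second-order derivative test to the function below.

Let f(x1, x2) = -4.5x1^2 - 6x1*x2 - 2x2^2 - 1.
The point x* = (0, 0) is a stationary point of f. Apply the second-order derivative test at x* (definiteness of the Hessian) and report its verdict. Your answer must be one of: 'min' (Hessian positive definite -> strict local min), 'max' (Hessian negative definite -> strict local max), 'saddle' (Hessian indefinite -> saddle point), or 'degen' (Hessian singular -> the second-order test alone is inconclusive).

Compute the Hessian H = grad^2 f:
  H = [[-9, -6], [-6, -4]]
Verify stationarity: grad f(x*) = H x* + g = (0, 0).
Eigenvalues of H: -13, 0.
H has a zero eigenvalue (singular; negative semidefinite but not definite), so H is neither positive definite, negative definite, nor indefinite. The second-order test alone is inconclusive -> degen.
(Indeed, f is constant along the null direction of H through x*, so x* is not a strict local extremum.)

degen


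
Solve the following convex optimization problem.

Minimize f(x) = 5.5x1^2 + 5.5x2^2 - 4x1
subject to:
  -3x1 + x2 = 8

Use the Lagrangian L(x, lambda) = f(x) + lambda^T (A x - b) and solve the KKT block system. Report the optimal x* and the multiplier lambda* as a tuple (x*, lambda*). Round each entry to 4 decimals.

Form the Lagrangian:
  L(x, lambda) = (1/2) x^T Q x + c^T x + lambda^T (A x - b)
Stationarity (grad_x L = 0): Q x + c + A^T lambda = 0.
Primal feasibility: A x = b.

This gives the KKT block system:
  [ Q   A^T ] [ x     ]   [-c ]
  [ A    0  ] [ lambda ] = [ b ]

Solving the linear system:
  x*      = (-2.3636, 0.9091)
  lambda* = (-10)
  f(x*)   = 44.7273

x* = (-2.3636, 0.9091), lambda* = (-10)


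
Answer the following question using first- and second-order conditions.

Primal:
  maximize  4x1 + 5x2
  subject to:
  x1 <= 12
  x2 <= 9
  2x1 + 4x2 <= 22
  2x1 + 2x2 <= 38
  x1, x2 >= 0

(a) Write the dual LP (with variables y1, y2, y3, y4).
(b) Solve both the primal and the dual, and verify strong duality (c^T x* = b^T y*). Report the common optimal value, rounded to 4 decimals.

The standard primal-dual pair for 'max c^T x s.t. A x <= b, x >= 0' is:
  Dual:  min b^T y  s.t.  A^T y >= c,  y >= 0.

So the dual LP is:
  minimize  12y1 + 9y2 + 22y3 + 38y4
  subject to:
    y1 + 2y3 + 2y4 >= 4
    y2 + 4y3 + 2y4 >= 5
    y1, y2, y3, y4 >= 0

Solving the primal: x* = (11, 0).
  primal value c^T x* = 44.
Solving the dual: y* = (0, 0, 2, 0).
  dual value b^T y* = 44.
Strong duality: c^T x* = b^T y*. Confirmed.

44


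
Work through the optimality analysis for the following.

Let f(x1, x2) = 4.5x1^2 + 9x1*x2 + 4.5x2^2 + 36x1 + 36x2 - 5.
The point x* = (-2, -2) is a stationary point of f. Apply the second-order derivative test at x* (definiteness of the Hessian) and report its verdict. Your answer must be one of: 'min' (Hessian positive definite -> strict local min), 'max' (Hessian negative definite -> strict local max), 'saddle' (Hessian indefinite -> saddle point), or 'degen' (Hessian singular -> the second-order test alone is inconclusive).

Compute the Hessian H = grad^2 f:
  H = [[9, 9], [9, 9]]
Verify stationarity: grad f(x*) = H x* + g = (0, 0).
Eigenvalues of H: 0, 18.
H has a zero eigenvalue (singular; positive semidefinite but not definite), so H is neither positive definite, negative definite, nor indefinite. The second-order test alone is inconclusive -> degen.
(Indeed, f is constant along the null direction of H through x*, so x* is not a strict local extremum.)

degen


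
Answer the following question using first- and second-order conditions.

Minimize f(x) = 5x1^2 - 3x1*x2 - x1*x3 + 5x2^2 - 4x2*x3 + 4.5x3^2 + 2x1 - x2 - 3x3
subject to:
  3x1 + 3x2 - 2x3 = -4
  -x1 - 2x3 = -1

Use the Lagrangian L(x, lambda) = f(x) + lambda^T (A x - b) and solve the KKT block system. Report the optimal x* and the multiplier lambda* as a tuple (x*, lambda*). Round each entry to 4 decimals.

Form the Lagrangian:
  L(x, lambda) = (1/2) x^T Q x + c^T x + lambda^T (A x - b)
Stationarity (grad_x L = 0): Q x + c + A^T lambda = 0.
Primal feasibility: A x = b.

This gives the KKT block system:
  [ Q   A^T ] [ x     ]   [-c ]
  [ A    0  ] [ lambda ] = [ b ]

Solving the linear system:
  x*      = (-0.5664, -0.2448, 0.7832)
  lambda* = (1.6274, 1.1698)
  f(x*)   = 2.2209

x* = (-0.5664, -0.2448, 0.7832), lambda* = (1.6274, 1.1698)


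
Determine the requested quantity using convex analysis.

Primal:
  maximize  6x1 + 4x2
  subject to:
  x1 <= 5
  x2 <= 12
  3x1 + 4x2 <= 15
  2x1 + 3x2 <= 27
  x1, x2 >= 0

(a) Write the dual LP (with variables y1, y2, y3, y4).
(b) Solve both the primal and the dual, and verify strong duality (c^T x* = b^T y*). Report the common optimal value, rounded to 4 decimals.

The standard primal-dual pair for 'max c^T x s.t. A x <= b, x >= 0' is:
  Dual:  min b^T y  s.t.  A^T y >= c,  y >= 0.

So the dual LP is:
  minimize  5y1 + 12y2 + 15y3 + 27y4
  subject to:
    y1 + 3y3 + 2y4 >= 6
    y2 + 4y3 + 3y4 >= 4
    y1, y2, y3, y4 >= 0

Solving the primal: x* = (5, 0).
  primal value c^T x* = 30.
Solving the dual: y* = (3, 0, 1, 0).
  dual value b^T y* = 30.
Strong duality: c^T x* = b^T y*. Confirmed.

30


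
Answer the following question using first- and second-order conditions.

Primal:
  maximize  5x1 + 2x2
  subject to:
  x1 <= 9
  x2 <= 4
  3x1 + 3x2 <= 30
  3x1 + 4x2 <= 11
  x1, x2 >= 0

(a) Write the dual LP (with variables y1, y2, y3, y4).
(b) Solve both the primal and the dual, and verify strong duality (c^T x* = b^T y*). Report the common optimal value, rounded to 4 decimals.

The standard primal-dual pair for 'max c^T x s.t. A x <= b, x >= 0' is:
  Dual:  min b^T y  s.t.  A^T y >= c,  y >= 0.

So the dual LP is:
  minimize  9y1 + 4y2 + 30y3 + 11y4
  subject to:
    y1 + 3y3 + 3y4 >= 5
    y2 + 3y3 + 4y4 >= 2
    y1, y2, y3, y4 >= 0

Solving the primal: x* = (3.6667, 0).
  primal value c^T x* = 18.3333.
Solving the dual: y* = (0, 0, 0, 1.6667).
  dual value b^T y* = 18.3333.
Strong duality: c^T x* = b^T y*. Confirmed.

18.3333


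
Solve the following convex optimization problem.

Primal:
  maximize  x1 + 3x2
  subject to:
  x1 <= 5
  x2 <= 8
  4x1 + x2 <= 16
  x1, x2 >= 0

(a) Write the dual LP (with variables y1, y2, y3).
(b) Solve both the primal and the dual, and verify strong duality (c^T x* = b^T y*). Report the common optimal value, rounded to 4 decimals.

The standard primal-dual pair for 'max c^T x s.t. A x <= b, x >= 0' is:
  Dual:  min b^T y  s.t.  A^T y >= c,  y >= 0.

So the dual LP is:
  minimize  5y1 + 8y2 + 16y3
  subject to:
    y1 + 4y3 >= 1
    y2 + y3 >= 3
    y1, y2, y3 >= 0

Solving the primal: x* = (2, 8).
  primal value c^T x* = 26.
Solving the dual: y* = (0, 2.75, 0.25).
  dual value b^T y* = 26.
Strong duality: c^T x* = b^T y*. Confirmed.

26


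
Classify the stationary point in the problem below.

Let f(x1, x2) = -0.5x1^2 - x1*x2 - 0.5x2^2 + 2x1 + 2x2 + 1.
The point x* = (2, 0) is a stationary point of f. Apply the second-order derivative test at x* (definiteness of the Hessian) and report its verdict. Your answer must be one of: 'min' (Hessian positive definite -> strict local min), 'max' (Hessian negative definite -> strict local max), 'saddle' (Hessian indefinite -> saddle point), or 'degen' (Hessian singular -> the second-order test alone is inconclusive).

Compute the Hessian H = grad^2 f:
  H = [[-1, -1], [-1, -1]]
Verify stationarity: grad f(x*) = H x* + g = (0, 0).
Eigenvalues of H: -2, 0.
H has a zero eigenvalue (singular; negative semidefinite but not definite), so H is neither positive definite, negative definite, nor indefinite. The second-order test alone is inconclusive -> degen.
(Indeed, f is constant along the null direction of H through x*, so x* is not a strict local extremum.)

degen


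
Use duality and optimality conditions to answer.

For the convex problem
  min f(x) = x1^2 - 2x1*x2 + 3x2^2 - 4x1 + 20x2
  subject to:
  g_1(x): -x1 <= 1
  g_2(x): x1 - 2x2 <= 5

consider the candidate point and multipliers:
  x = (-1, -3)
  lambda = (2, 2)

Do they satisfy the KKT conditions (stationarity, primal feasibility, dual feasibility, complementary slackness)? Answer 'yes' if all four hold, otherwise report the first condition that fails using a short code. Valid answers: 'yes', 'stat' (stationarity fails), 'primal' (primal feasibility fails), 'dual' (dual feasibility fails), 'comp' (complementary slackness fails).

Gradient of f: grad f(x) = Q x + c = (0, 4)
Constraint values g_i(x) = a_i^T x - b_i:
  g_1((-1, -3)) = 0
  g_2((-1, -3)) = 0
Stationarity residual: grad f(x) + sum_i lambda_i a_i = (0, 0)
  -> stationarity OK
Primal feasibility (all g_i <= 0): OK
Dual feasibility (all lambda_i >= 0): OK
Complementary slackness (lambda_i * g_i(x) = 0 for all i): OK

Verdict: yes, KKT holds.

yes


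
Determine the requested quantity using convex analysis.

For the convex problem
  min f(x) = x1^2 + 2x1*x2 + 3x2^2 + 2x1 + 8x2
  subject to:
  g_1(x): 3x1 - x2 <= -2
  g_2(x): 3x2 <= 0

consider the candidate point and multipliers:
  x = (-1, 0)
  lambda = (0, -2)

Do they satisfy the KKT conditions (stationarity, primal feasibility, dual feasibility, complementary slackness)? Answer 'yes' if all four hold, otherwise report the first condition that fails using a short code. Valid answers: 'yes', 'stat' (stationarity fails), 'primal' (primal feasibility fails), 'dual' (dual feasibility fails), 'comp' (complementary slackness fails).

Gradient of f: grad f(x) = Q x + c = (0, 6)
Constraint values g_i(x) = a_i^T x - b_i:
  g_1((-1, 0)) = -1
  g_2((-1, 0)) = 0
Stationarity residual: grad f(x) + sum_i lambda_i a_i = (0, 0)
  -> stationarity OK
Primal feasibility (all g_i <= 0): OK
Dual feasibility (all lambda_i >= 0): FAILS
Complementary slackness (lambda_i * g_i(x) = 0 for all i): OK

Verdict: the first failing condition is dual_feasibility -> dual.

dual


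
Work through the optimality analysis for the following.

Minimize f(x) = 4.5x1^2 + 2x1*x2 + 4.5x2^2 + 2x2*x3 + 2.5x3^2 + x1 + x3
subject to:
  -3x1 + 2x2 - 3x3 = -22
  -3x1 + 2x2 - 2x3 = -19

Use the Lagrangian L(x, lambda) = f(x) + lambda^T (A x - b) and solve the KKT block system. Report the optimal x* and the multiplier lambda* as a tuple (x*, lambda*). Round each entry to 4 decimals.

Form the Lagrangian:
  L(x, lambda) = (1/2) x^T Q x + c^T x + lambda^T (A x - b)
Stationarity (grad_x L = 0): Q x + c + A^T lambda = 0.
Primal feasibility: A x = b.

This gives the KKT block system:
  [ Q   A^T ] [ x     ]   [-c ]
  [ A    0  ] [ lambda ] = [ b ]

Solving the linear system:
  x*      = (2.5745, -2.6383, 3)
  lambda* = (-1.8723, 8.1702)
  f(x*)   = 59.8085

x* = (2.5745, -2.6383, 3), lambda* = (-1.8723, 8.1702)


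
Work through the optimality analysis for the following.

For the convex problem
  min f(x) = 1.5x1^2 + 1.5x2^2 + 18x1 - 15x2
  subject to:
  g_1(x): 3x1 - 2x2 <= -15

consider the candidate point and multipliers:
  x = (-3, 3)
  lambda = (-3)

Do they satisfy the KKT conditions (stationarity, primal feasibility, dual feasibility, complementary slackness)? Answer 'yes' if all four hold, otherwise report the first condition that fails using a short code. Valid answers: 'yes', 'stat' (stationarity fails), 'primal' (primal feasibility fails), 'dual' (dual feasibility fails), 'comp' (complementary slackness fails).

Gradient of f: grad f(x) = Q x + c = (9, -6)
Constraint values g_i(x) = a_i^T x - b_i:
  g_1((-3, 3)) = 0
Stationarity residual: grad f(x) + sum_i lambda_i a_i = (0, 0)
  -> stationarity OK
Primal feasibility (all g_i <= 0): OK
Dual feasibility (all lambda_i >= 0): FAILS
Complementary slackness (lambda_i * g_i(x) = 0 for all i): OK

Verdict: the first failing condition is dual_feasibility -> dual.

dual


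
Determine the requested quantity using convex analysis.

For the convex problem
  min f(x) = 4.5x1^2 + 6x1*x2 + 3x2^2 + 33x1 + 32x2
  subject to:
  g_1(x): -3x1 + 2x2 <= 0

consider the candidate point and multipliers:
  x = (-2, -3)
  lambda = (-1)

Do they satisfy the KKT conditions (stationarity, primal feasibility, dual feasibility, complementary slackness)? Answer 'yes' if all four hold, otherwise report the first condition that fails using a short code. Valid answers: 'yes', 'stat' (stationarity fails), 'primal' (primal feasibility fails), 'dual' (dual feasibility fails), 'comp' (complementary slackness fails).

Gradient of f: grad f(x) = Q x + c = (-3, 2)
Constraint values g_i(x) = a_i^T x - b_i:
  g_1((-2, -3)) = 0
Stationarity residual: grad f(x) + sum_i lambda_i a_i = (0, 0)
  -> stationarity OK
Primal feasibility (all g_i <= 0): OK
Dual feasibility (all lambda_i >= 0): FAILS
Complementary slackness (lambda_i * g_i(x) = 0 for all i): OK

Verdict: the first failing condition is dual_feasibility -> dual.

dual


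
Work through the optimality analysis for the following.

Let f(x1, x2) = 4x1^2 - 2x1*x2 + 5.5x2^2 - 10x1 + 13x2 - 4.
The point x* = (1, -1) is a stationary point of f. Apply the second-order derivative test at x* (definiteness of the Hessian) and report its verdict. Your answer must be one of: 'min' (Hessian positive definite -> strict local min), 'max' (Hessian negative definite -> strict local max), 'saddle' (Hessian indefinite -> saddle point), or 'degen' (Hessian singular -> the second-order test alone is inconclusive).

Compute the Hessian H = grad^2 f:
  H = [[8, -2], [-2, 11]]
Verify stationarity: grad f(x*) = H x* + g = (0, 0).
Eigenvalues of H: 7, 12.
Both eigenvalues > 0, so H is positive definite -> x* is a strict local min.

min


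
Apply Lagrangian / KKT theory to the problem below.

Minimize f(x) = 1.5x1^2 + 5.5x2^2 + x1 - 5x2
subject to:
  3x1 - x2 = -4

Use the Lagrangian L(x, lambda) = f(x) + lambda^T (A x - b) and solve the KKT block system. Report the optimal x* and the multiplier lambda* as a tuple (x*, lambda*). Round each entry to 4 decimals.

Form the Lagrangian:
  L(x, lambda) = (1/2) x^T Q x + c^T x + lambda^T (A x - b)
Stationarity (grad_x L = 0): Q x + c + A^T lambda = 0.
Primal feasibility: A x = b.

This gives the KKT block system:
  [ Q   A^T ] [ x     ]   [-c ]
  [ A    0  ] [ lambda ] = [ b ]

Solving the linear system:
  x*      = (-1.1569, 0.5294)
  lambda* = (0.8235)
  f(x*)   = -0.2549

x* = (-1.1569, 0.5294), lambda* = (0.8235)


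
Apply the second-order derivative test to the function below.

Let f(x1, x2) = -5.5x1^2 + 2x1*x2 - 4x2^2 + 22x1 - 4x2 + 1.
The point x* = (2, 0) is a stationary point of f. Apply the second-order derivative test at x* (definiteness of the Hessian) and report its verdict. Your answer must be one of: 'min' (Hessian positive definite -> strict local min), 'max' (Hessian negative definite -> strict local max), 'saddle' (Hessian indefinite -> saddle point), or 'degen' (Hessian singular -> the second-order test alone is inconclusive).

Compute the Hessian H = grad^2 f:
  H = [[-11, 2], [2, -8]]
Verify stationarity: grad f(x*) = H x* + g = (0, 0).
Eigenvalues of H: -12, -7.
Both eigenvalues < 0, so H is negative definite -> x* is a strict local max.

max


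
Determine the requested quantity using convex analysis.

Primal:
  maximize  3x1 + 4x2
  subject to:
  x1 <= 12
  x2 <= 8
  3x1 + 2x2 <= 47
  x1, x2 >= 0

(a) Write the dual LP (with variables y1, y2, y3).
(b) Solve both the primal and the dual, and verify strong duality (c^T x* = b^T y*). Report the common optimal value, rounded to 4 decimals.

The standard primal-dual pair for 'max c^T x s.t. A x <= b, x >= 0' is:
  Dual:  min b^T y  s.t.  A^T y >= c,  y >= 0.

So the dual LP is:
  minimize  12y1 + 8y2 + 47y3
  subject to:
    y1 + 3y3 >= 3
    y2 + 2y3 >= 4
    y1, y2, y3 >= 0

Solving the primal: x* = (10.3333, 8).
  primal value c^T x* = 63.
Solving the dual: y* = (0, 2, 1).
  dual value b^T y* = 63.
Strong duality: c^T x* = b^T y*. Confirmed.

63


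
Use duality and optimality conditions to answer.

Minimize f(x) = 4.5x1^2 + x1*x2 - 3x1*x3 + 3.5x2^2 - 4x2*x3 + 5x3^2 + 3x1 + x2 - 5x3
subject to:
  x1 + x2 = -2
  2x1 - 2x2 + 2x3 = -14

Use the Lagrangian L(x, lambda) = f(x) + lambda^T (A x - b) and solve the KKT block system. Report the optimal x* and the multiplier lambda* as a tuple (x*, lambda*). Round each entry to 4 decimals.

Form the Lagrangian:
  L(x, lambda) = (1/2) x^T Q x + c^T x + lambda^T (A x - b)
Stationarity (grad_x L = 0): Q x + c + A^T lambda = 0.
Primal feasibility: A x = b.

This gives the KKT block system:
  [ Q   A^T ] [ x     ]   [-c ]
  [ A    0  ] [ lambda ] = [ b ]

Solving the linear system:
  x*      = (-3.58, 1.58, -1.84)
  lambda* = (3.14, 9.49)
  f(x*)   = 69.59

x* = (-3.58, 1.58, -1.84), lambda* = (3.14, 9.49)


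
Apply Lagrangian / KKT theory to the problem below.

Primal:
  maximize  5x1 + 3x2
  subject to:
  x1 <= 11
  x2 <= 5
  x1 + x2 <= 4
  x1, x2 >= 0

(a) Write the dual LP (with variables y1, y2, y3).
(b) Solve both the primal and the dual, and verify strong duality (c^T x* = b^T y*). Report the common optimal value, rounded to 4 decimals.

The standard primal-dual pair for 'max c^T x s.t. A x <= b, x >= 0' is:
  Dual:  min b^T y  s.t.  A^T y >= c,  y >= 0.

So the dual LP is:
  minimize  11y1 + 5y2 + 4y3
  subject to:
    y1 + y3 >= 5
    y2 + y3 >= 3
    y1, y2, y3 >= 0

Solving the primal: x* = (4, 0).
  primal value c^T x* = 20.
Solving the dual: y* = (0, 0, 5).
  dual value b^T y* = 20.
Strong duality: c^T x* = b^T y*. Confirmed.

20


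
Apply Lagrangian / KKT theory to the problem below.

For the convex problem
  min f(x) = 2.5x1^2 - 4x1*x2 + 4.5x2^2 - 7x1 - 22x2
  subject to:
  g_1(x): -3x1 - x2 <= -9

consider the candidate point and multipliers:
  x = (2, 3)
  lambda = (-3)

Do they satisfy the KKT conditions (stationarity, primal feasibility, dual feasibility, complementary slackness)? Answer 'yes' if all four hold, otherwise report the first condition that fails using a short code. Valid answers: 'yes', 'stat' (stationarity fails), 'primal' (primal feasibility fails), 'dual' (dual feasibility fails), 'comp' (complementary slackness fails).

Gradient of f: grad f(x) = Q x + c = (-9, -3)
Constraint values g_i(x) = a_i^T x - b_i:
  g_1((2, 3)) = 0
Stationarity residual: grad f(x) + sum_i lambda_i a_i = (0, 0)
  -> stationarity OK
Primal feasibility (all g_i <= 0): OK
Dual feasibility (all lambda_i >= 0): FAILS
Complementary slackness (lambda_i * g_i(x) = 0 for all i): OK

Verdict: the first failing condition is dual_feasibility -> dual.

dual


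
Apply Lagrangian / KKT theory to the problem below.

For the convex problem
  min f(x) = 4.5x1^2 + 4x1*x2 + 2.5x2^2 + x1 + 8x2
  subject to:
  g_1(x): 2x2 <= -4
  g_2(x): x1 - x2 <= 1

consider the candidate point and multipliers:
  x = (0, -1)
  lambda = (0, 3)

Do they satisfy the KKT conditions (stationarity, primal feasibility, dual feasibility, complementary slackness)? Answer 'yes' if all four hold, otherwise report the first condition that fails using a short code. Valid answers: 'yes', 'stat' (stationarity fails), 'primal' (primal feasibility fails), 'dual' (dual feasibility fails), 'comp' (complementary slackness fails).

Gradient of f: grad f(x) = Q x + c = (-3, 3)
Constraint values g_i(x) = a_i^T x - b_i:
  g_1((0, -1)) = 2
  g_2((0, -1)) = 0
Stationarity residual: grad f(x) + sum_i lambda_i a_i = (0, 0)
  -> stationarity OK
Primal feasibility (all g_i <= 0): FAILS
Dual feasibility (all lambda_i >= 0): OK
Complementary slackness (lambda_i * g_i(x) = 0 for all i): OK

Verdict: the first failing condition is primal_feasibility -> primal.

primal


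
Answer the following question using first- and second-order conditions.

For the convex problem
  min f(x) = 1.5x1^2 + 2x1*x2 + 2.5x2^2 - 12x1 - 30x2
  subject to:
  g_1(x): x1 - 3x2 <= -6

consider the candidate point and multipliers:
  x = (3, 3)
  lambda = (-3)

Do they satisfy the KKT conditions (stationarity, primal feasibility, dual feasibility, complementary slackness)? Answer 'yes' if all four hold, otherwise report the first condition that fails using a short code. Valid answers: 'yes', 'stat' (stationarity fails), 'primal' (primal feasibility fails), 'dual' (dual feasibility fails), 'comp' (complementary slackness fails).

Gradient of f: grad f(x) = Q x + c = (3, -9)
Constraint values g_i(x) = a_i^T x - b_i:
  g_1((3, 3)) = 0
Stationarity residual: grad f(x) + sum_i lambda_i a_i = (0, 0)
  -> stationarity OK
Primal feasibility (all g_i <= 0): OK
Dual feasibility (all lambda_i >= 0): FAILS
Complementary slackness (lambda_i * g_i(x) = 0 for all i): OK

Verdict: the first failing condition is dual_feasibility -> dual.

dual


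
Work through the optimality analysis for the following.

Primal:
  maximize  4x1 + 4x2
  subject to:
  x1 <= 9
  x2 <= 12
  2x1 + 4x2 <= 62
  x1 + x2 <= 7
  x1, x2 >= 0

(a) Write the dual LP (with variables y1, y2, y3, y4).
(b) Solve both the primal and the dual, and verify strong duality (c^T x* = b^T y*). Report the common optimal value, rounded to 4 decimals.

The standard primal-dual pair for 'max c^T x s.t. A x <= b, x >= 0' is:
  Dual:  min b^T y  s.t.  A^T y >= c,  y >= 0.

So the dual LP is:
  minimize  9y1 + 12y2 + 62y3 + 7y4
  subject to:
    y1 + 2y3 + y4 >= 4
    y2 + 4y3 + y4 >= 4
    y1, y2, y3, y4 >= 0

Solving the primal: x* = (7, 0).
  primal value c^T x* = 28.
Solving the dual: y* = (0, 0, 0, 4).
  dual value b^T y* = 28.
Strong duality: c^T x* = b^T y*. Confirmed.

28


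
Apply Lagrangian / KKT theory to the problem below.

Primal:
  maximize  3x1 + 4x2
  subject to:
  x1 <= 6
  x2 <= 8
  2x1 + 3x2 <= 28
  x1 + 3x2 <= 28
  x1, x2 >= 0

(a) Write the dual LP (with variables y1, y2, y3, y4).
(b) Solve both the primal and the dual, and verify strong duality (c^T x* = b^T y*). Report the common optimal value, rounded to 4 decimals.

The standard primal-dual pair for 'max c^T x s.t. A x <= b, x >= 0' is:
  Dual:  min b^T y  s.t.  A^T y >= c,  y >= 0.

So the dual LP is:
  minimize  6y1 + 8y2 + 28y3 + 28y4
  subject to:
    y1 + 2y3 + y4 >= 3
    y2 + 3y3 + 3y4 >= 4
    y1, y2, y3, y4 >= 0

Solving the primal: x* = (6, 5.3333).
  primal value c^T x* = 39.3333.
Solving the dual: y* = (0.3333, 0, 1.3333, 0).
  dual value b^T y* = 39.3333.
Strong duality: c^T x* = b^T y*. Confirmed.

39.3333


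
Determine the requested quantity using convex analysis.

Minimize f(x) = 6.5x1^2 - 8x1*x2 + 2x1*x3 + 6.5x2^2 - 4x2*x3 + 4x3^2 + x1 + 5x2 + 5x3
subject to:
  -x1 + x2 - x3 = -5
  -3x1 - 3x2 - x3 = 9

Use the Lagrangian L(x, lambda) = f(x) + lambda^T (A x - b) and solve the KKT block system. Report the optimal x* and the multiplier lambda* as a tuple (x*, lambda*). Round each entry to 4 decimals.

Form the Lagrangian:
  L(x, lambda) = (1/2) x^T Q x + c^T x + lambda^T (A x - b)
Stationarity (grad_x L = 0): Q x + c + A^T lambda = 0.
Primal feasibility: A x = b.

This gives the KKT block system:
  [ Q   A^T ] [ x     ]   [-c ]
  [ A    0  ] [ lambda ] = [ b ]

Solving the linear system:
  x*      = (-0.2893, -3.3554, 1.9339)
  lambda* = (35.9959, -2.6818)
  f(x*)   = 98.3595

x* = (-0.2893, -3.3554, 1.9339), lambda* = (35.9959, -2.6818)


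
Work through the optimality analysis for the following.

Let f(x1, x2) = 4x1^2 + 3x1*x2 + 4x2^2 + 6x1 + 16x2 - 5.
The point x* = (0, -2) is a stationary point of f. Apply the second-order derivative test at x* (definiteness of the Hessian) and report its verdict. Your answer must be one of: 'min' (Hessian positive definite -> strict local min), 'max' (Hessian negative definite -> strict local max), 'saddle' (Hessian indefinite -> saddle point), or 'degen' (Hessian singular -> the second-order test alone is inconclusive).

Compute the Hessian H = grad^2 f:
  H = [[8, 3], [3, 8]]
Verify stationarity: grad f(x*) = H x* + g = (0, 0).
Eigenvalues of H: 5, 11.
Both eigenvalues > 0, so H is positive definite -> x* is a strict local min.

min


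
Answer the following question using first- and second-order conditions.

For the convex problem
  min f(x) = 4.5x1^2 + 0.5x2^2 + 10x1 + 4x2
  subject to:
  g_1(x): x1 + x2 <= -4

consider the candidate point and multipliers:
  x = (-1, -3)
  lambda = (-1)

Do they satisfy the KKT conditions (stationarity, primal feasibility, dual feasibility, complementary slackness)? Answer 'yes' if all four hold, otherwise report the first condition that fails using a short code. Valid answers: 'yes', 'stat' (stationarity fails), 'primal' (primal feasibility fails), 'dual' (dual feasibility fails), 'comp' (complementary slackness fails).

Gradient of f: grad f(x) = Q x + c = (1, 1)
Constraint values g_i(x) = a_i^T x - b_i:
  g_1((-1, -3)) = 0
Stationarity residual: grad f(x) + sum_i lambda_i a_i = (0, 0)
  -> stationarity OK
Primal feasibility (all g_i <= 0): OK
Dual feasibility (all lambda_i >= 0): FAILS
Complementary slackness (lambda_i * g_i(x) = 0 for all i): OK

Verdict: the first failing condition is dual_feasibility -> dual.

dual


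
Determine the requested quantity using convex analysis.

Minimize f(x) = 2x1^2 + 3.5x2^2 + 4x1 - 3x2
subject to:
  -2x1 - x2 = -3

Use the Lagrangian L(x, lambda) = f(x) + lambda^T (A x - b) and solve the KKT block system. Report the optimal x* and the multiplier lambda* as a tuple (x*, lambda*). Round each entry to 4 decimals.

Form the Lagrangian:
  L(x, lambda) = (1/2) x^T Q x + c^T x + lambda^T (A x - b)
Stationarity (grad_x L = 0): Q x + c + A^T lambda = 0.
Primal feasibility: A x = b.

This gives the KKT block system:
  [ Q   A^T ] [ x     ]   [-c ]
  [ A    0  ] [ lambda ] = [ b ]

Solving the linear system:
  x*      = (1, 1)
  lambda* = (4)
  f(x*)   = 6.5

x* = (1, 1), lambda* = (4)


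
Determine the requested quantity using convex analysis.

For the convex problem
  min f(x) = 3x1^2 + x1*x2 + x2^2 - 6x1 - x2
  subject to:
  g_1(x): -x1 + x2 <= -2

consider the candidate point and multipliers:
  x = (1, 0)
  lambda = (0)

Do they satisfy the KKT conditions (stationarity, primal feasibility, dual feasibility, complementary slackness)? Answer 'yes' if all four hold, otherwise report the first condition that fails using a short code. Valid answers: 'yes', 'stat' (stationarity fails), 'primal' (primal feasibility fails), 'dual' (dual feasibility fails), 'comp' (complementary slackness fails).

Gradient of f: grad f(x) = Q x + c = (0, 0)
Constraint values g_i(x) = a_i^T x - b_i:
  g_1((1, 0)) = 1
Stationarity residual: grad f(x) + sum_i lambda_i a_i = (0, 0)
  -> stationarity OK
Primal feasibility (all g_i <= 0): FAILS
Dual feasibility (all lambda_i >= 0): OK
Complementary slackness (lambda_i * g_i(x) = 0 for all i): OK

Verdict: the first failing condition is primal_feasibility -> primal.

primal


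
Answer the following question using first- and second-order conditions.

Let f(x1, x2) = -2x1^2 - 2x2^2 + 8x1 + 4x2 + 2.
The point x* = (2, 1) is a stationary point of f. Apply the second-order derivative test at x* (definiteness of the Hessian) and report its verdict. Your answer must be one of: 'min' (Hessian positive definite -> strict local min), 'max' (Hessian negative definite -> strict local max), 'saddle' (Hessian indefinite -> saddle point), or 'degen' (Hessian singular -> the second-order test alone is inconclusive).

Compute the Hessian H = grad^2 f:
  H = [[-4, 0], [0, -4]]
Verify stationarity: grad f(x*) = H x* + g = (0, 0).
Eigenvalues of H: -4, -4.
Both eigenvalues < 0, so H is negative definite -> x* is a strict local max.

max


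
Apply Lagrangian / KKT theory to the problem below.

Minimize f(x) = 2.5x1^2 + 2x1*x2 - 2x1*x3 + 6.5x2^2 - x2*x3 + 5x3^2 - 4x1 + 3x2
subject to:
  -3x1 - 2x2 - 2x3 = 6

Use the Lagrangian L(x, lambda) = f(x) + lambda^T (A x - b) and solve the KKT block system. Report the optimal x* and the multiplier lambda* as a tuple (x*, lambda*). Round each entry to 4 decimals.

Form the Lagrangian:
  L(x, lambda) = (1/2) x^T Q x + c^T x + lambda^T (A x - b)
Stationarity (grad_x L = 0): Q x + c + A^T lambda = 0.
Primal feasibility: A x = b.

This gives the KKT block system:
  [ Q   A^T ] [ x     ]   [-c ]
  [ A    0  ] [ lambda ] = [ b ]

Solving the linear system:
  x*      = (-1.0473, -0.5812, -0.8478)
  lambda* = (-2.9011)
  f(x*)   = 9.9263

x* = (-1.0473, -0.5812, -0.8478), lambda* = (-2.9011)


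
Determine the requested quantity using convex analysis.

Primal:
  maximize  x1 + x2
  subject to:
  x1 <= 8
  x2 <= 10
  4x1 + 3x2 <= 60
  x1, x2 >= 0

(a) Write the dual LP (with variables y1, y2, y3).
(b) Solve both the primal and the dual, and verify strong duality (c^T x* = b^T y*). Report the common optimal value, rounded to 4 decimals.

The standard primal-dual pair for 'max c^T x s.t. A x <= b, x >= 0' is:
  Dual:  min b^T y  s.t.  A^T y >= c,  y >= 0.

So the dual LP is:
  minimize  8y1 + 10y2 + 60y3
  subject to:
    y1 + 4y3 >= 1
    y2 + 3y3 >= 1
    y1, y2, y3 >= 0

Solving the primal: x* = (7.5, 10).
  primal value c^T x* = 17.5.
Solving the dual: y* = (0, 0.25, 0.25).
  dual value b^T y* = 17.5.
Strong duality: c^T x* = b^T y*. Confirmed.

17.5


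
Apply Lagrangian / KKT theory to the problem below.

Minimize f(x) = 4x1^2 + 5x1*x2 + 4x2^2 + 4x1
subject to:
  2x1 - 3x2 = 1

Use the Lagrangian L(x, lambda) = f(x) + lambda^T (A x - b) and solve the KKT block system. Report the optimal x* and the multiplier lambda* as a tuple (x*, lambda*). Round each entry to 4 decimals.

Form the Lagrangian:
  L(x, lambda) = (1/2) x^T Q x + c^T x + lambda^T (A x - b)
Stationarity (grad_x L = 0): Q x + c + A^T lambda = 0.
Primal feasibility: A x = b.

This gives the KKT block system:
  [ Q   A^T ] [ x     ]   [-c ]
  [ A    0  ] [ lambda ] = [ b ]

Solving the linear system:
  x*      = (-0.0305, -0.3537)
  lambda* = (-0.9939)
  f(x*)   = 0.436

x* = (-0.0305, -0.3537), lambda* = (-0.9939)


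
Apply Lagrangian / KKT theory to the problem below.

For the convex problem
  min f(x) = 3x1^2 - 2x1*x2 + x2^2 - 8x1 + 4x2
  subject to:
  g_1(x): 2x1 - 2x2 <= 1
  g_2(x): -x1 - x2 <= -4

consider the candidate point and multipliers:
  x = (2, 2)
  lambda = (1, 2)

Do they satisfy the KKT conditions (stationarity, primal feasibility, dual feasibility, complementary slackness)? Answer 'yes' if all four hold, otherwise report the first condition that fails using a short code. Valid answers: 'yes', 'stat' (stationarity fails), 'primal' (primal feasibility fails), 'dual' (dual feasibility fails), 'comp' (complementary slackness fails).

Gradient of f: grad f(x) = Q x + c = (0, 4)
Constraint values g_i(x) = a_i^T x - b_i:
  g_1((2, 2)) = -1
  g_2((2, 2)) = 0
Stationarity residual: grad f(x) + sum_i lambda_i a_i = (0, 0)
  -> stationarity OK
Primal feasibility (all g_i <= 0): OK
Dual feasibility (all lambda_i >= 0): OK
Complementary slackness (lambda_i * g_i(x) = 0 for all i): FAILS

Verdict: the first failing condition is complementary_slackness -> comp.

comp


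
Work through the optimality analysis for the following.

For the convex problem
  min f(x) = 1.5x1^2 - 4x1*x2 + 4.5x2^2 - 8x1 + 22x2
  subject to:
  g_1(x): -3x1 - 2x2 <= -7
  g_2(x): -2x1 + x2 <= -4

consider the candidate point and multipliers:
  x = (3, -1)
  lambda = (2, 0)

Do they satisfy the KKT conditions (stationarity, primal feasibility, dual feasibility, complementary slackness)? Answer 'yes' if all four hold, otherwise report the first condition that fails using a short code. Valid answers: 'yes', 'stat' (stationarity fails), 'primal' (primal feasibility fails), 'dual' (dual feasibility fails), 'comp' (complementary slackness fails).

Gradient of f: grad f(x) = Q x + c = (5, 1)
Constraint values g_i(x) = a_i^T x - b_i:
  g_1((3, -1)) = 0
  g_2((3, -1)) = -3
Stationarity residual: grad f(x) + sum_i lambda_i a_i = (-1, -3)
  -> stationarity FAILS
Primal feasibility (all g_i <= 0): OK
Dual feasibility (all lambda_i >= 0): OK
Complementary slackness (lambda_i * g_i(x) = 0 for all i): OK

Verdict: the first failing condition is stationarity -> stat.

stat


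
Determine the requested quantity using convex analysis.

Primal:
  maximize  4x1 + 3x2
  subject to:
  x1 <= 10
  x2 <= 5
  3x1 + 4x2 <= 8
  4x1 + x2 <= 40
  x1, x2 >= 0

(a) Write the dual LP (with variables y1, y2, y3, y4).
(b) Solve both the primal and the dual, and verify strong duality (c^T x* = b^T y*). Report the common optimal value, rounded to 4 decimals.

The standard primal-dual pair for 'max c^T x s.t. A x <= b, x >= 0' is:
  Dual:  min b^T y  s.t.  A^T y >= c,  y >= 0.

So the dual LP is:
  minimize  10y1 + 5y2 + 8y3 + 40y4
  subject to:
    y1 + 3y3 + 4y4 >= 4
    y2 + 4y3 + y4 >= 3
    y1, y2, y3, y4 >= 0

Solving the primal: x* = (2.6667, 0).
  primal value c^T x* = 10.6667.
Solving the dual: y* = (0, 0, 1.3333, 0).
  dual value b^T y* = 10.6667.
Strong duality: c^T x* = b^T y*. Confirmed.

10.6667


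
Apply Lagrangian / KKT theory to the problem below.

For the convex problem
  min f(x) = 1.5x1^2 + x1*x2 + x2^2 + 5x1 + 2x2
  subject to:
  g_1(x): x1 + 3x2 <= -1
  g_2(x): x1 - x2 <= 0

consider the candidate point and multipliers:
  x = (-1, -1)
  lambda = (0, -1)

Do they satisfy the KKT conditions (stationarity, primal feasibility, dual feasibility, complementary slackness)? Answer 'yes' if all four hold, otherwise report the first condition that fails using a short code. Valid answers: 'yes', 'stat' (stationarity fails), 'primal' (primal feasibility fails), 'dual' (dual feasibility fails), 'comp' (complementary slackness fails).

Gradient of f: grad f(x) = Q x + c = (1, -1)
Constraint values g_i(x) = a_i^T x - b_i:
  g_1((-1, -1)) = -3
  g_2((-1, -1)) = 0
Stationarity residual: grad f(x) + sum_i lambda_i a_i = (0, 0)
  -> stationarity OK
Primal feasibility (all g_i <= 0): OK
Dual feasibility (all lambda_i >= 0): FAILS
Complementary slackness (lambda_i * g_i(x) = 0 for all i): OK

Verdict: the first failing condition is dual_feasibility -> dual.

dual
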